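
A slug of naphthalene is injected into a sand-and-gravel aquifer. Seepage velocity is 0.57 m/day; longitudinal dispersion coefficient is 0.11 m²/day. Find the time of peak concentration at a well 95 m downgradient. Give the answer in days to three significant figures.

166 days

For the 1D instantaneous-source solution, setting ∂C/∂t = 0 at fixed x gives v²t² + 2Dt − x² = 0, so t = (√(D² + v²x²) − D)/v².
√(D² + v²x²) = √(0.11² + 0.57² × 95²) = 54.15; v² = 0.3249.
t = (54.15 − 0.11)/0.3249 = 166 days (vs. the pure-advection estimate x/v = 167 d).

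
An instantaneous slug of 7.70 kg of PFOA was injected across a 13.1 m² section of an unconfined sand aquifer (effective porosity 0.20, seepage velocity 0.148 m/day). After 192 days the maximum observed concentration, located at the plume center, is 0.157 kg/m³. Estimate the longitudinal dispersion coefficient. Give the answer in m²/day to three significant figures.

At the plume center C_max = M/(n_e·A·√(4πDt)), so D = M²/(4πt·(n_e·A·C_max)²).
n_e·A·C_max = 0.20 × 13.1 × 0.157 = 0.4113 kg/m.
D = 7.70²/(4π × 192 × 0.4113²) = 0.145 m²/day.

0.145 m²/day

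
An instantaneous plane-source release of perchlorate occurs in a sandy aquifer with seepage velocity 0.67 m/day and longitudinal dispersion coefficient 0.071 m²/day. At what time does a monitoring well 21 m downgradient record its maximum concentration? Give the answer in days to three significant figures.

For the 1D instantaneous-source solution, setting ∂C/∂t = 0 at fixed x gives v²t² + 2Dt − x² = 0, so t = (√(D² + v²x²) − D)/v².
√(D² + v²x²) = √(0.071² + 0.67² × 21²) = 14.07; v² = 0.4489.
t = (14.07 − 0.071)/0.4489 = 31.2 days (vs. the pure-advection estimate x/v = 31.3 d).

31.2 days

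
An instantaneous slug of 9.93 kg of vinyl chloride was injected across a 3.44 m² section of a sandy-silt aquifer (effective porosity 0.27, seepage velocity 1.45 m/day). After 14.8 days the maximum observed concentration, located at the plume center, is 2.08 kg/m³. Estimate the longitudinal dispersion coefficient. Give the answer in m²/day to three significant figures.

0.142 m²/day

At the plume center C_max = M/(n_e·A·√(4πDt)), so D = M²/(4πt·(n_e·A·C_max)²).
n_e·A·C_max = 0.27 × 3.44 × 2.08 = 1.932 kg/m.
D = 9.93²/(4π × 14.8 × 1.932²) = 0.142 m²/day.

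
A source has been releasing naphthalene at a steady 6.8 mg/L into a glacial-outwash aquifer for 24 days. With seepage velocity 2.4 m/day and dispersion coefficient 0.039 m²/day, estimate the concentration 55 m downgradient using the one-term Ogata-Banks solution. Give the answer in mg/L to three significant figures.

6.60 mg/L

For a continuous step input, C/C₀ ≈ ½·erfc((x−vt)/(2√(Dt))).
vt = 2.4 × 24 = 57.6 m and 2√(Dt) = 2√(0.039 × 24) = 1.935 m.
Argument (x−vt)/(2√(Dt)) = (55 − 57.6)/1.935 = -1.344; ½·erfc(-1.344) = 0.9713.
C = 6.8 × 0.9713 = 6.60 mg/L.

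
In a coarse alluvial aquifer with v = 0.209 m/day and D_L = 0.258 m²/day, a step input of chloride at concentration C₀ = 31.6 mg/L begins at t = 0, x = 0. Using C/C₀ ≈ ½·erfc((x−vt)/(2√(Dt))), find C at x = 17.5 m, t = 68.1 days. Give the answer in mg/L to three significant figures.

For a continuous step input, C/C₀ ≈ ½·erfc((x−vt)/(2√(Dt))).
vt = 0.209 × 68.1 = 14.2329 m and 2√(Dt) = 2√(0.258 × 68.1) = 8.383 m.
Argument (x−vt)/(2√(Dt)) = (17.5 − 14.2329)/8.383 = 0.3897; ½·erfc(0.3897) = 0.2908.
C = 31.6 × 0.2908 = 9.19 mg/L.

9.19 mg/L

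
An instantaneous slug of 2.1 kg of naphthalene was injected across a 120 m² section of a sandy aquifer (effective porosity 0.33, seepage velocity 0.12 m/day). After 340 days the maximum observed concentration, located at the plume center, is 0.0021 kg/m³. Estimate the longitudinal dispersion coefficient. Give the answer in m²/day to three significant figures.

0.149 m²/day

At the plume center C_max = M/(n_e·A·√(4πDt)), so D = M²/(4πt·(n_e·A·C_max)²).
n_e·A·C_max = 0.33 × 120 × 0.0021 = 0.08316 kg/m.
D = 2.1²/(4π × 340 × 0.08316²) = 0.149 m²/day.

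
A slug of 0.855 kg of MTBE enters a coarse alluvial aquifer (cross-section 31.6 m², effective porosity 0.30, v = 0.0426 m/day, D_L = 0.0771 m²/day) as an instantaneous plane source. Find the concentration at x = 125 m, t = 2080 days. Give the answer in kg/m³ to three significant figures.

For an instantaneous plane source, C(x,t) = M/(n_e·A·√(4πDt)) · exp(−(x−vt)²/(4Dt)), with n_e·A the pore (flow) area.
Plume center vt = 0.0426 × 2080 = 88.608 m, so the well at 125 m is 36.392 m downgradient of the peak.
√(4πDt) = 44.89 m, giving peak height M/(n_e·A·√(4πDt)) = 0.855/(0.30 × 31.6 × 44.89) = 0.002009 kg/m³.
(x−vt)²/(4Dt) = (36.392)²/(4 × 0.0771 × 2080) = 2.065; exp(−2.065) = 0.1268.
C = 0.002009 × 0.1268 = 0.000255 kg/m³.

0.000255 kg/m³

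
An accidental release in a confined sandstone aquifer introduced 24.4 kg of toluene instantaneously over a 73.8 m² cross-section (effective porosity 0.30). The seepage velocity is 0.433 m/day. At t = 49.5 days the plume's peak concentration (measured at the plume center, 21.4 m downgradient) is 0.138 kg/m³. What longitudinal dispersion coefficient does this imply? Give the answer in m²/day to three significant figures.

0.103 m²/day

At the plume center C_max = M/(n_e·A·√(4πDt)), so D = M²/(4πt·(n_e·A·C_max)²).
n_e·A·C_max = 0.30 × 73.8 × 0.138 = 3.055 kg/m.
D = 24.4²/(4π × 49.5 × 3.055²) = 0.103 m²/day.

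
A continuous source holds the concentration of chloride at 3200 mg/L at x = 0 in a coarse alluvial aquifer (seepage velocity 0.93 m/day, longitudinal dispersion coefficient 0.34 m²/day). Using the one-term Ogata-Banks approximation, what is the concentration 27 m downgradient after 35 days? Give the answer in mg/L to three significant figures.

For a continuous step input, C/C₀ ≈ ½·erfc((x−vt)/(2√(Dt))).
vt = 0.93 × 35 = 32.55 m and 2√(Dt) = 2√(0.34 × 35) = 6.899 m.
Argument (x−vt)/(2√(Dt)) = (27 − 32.55)/6.899 = -0.8045; ½·erfc(-0.8045) = 0.8724.
C = 3200 × 0.8724 = 2790 mg/L.

2790 mg/L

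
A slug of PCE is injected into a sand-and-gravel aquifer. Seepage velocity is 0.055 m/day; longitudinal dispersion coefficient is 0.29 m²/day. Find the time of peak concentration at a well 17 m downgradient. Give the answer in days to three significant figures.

228 days

For the 1D instantaneous-source solution, setting ∂C/∂t = 0 at fixed x gives v²t² + 2Dt − x² = 0, so t = (√(D² + v²x²) − D)/v².
√(D² + v²x²) = √(0.29² + 0.055² × 17²) = 0.9789; v² = 0.003025.
t = (0.9789 − 0.29)/0.003025 = 228 days (vs. the pure-advection estimate x/v = 309 d).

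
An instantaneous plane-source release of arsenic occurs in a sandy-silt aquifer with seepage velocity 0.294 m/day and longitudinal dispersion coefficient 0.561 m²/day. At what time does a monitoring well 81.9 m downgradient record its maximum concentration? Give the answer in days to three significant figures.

For the 1D instantaneous-source solution, setting ∂C/∂t = 0 at fixed x gives v²t² + 2Dt − x² = 0, so t = (√(D² + v²x²) − D)/v².
√(D² + v²x²) = √(0.561² + 0.294² × 81.9²) = 24.09; v² = 0.086436.
t = (24.09 − 0.561)/0.086436 = 272 days (vs. the pure-advection estimate x/v = 279 d).

272 days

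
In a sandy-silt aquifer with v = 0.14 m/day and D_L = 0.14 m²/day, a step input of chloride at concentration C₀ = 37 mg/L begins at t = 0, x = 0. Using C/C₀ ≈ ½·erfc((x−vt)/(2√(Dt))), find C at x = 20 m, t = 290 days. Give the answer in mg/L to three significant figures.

36.6 mg/L

For a continuous step input, C/C₀ ≈ ½·erfc((x−vt)/(2√(Dt))).
vt = 0.14 × 290 = 40.6 m and 2√(Dt) = 2√(0.14 × 290) = 12.74 m.
Argument (x−vt)/(2√(Dt)) = (20 − 40.6)/12.74 = -1.617; ½·erfc(-1.617) = 0.9889.
C = 37 × 0.9889 = 36.6 mg/L.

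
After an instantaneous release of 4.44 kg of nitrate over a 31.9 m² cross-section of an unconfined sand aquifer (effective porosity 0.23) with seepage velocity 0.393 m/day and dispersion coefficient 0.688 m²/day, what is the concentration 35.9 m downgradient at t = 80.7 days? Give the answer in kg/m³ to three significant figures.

0.0212 kg/m³

For an instantaneous plane source, C(x,t) = M/(n_e·A·√(4πDt)) · exp(−(x−vt)²/(4Dt)), with n_e·A the pore (flow) area.
Plume center vt = 0.393 × 80.7 = 31.7151 m, so the well at 35.9 m is 4.1849 m downgradient of the peak.
√(4πDt) = 26.41 m, giving peak height M/(n_e·A·√(4πDt)) = 4.44/(0.23 × 31.9 × 26.41) = 0.02291 kg/m³.
(x−vt)²/(4Dt) = (4.1849)²/(4 × 0.688 × 80.7) = 0.07886; exp(−0.07886) = 0.9242.
C = 0.02291 × 0.9242 = 0.0212 kg/m³.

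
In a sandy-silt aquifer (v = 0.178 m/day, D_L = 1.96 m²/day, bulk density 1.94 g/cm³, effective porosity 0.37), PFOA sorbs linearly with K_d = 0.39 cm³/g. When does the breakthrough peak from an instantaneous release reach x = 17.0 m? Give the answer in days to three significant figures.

Retardation factor R = 1 + ρ_b·K_d/n = 1 + 1.94 × 0.39/0.37 = 3.045.
Sorption retards both mechanisms: v_R = v/R = 0.05846 m/day, D_R = D/R = 0.6437 m²/day.
Peak time from v_R²t² + 2D_R t − x² = 0: t = (√(D_R² + v_R²x²) − D_R)/v_R².
√(D_R² + v_R²x²) = √(0.6437² + 0.05846² × 17.0²) = 1.184; v_R² = 0.003418.
t = (1.184 − 0.6437)/0.003418 = 158 days.

158 days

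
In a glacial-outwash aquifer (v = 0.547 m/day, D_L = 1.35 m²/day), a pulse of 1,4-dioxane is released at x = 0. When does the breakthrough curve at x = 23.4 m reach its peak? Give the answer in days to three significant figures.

For the 1D instantaneous-source solution, setting ∂C/∂t = 0 at fixed x gives v²t² + 2Dt − x² = 0, so t = (√(D² + v²x²) − D)/v².
√(D² + v²x²) = √(1.35² + 0.547² × 23.4²) = 12.87; v² = 0.299209.
t = (12.87 − 1.35)/0.299209 = 38.5 days (vs. the pure-advection estimate x/v = 42.8 d).

38.5 days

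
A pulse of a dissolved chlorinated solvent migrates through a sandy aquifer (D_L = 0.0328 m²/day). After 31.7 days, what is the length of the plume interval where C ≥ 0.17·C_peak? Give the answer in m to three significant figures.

The plume is Gaussian with σ = √(2Dt) = √(2 × 0.0328 × 31.7) = 1.442 m.
C/C_peak = exp(−Δx²/(2σ²)) = 0.17 ⇒ Δx = σ·√(−2 ln 0.17) = 1.442 × 1.883 = 2.715 m.
Width = 2Δx = 5.43 m.

5.43 m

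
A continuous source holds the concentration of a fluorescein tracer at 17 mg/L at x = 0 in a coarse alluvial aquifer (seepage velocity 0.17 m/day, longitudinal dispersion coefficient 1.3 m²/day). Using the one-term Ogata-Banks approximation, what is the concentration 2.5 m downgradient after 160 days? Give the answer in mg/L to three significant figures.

15.1 mg/L

For a continuous step input, C/C₀ ≈ ½·erfc((x−vt)/(2√(Dt))).
vt = 0.17 × 160 = 27.2 m and 2√(Dt) = 2√(1.3 × 160) = 28.84 m.
Argument (x−vt)/(2√(Dt)) = (2.5 − 27.2)/28.84 = -0.8564; ½·erfc(-0.8564) = 0.8871.
C = 17 × 0.8871 = 15.1 mg/L.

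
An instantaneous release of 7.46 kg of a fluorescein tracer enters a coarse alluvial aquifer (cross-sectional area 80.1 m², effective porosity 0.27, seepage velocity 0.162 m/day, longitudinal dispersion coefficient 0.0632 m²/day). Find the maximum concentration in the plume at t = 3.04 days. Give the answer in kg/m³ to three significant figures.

The peak of an instantaneous 1D plume sits at x = vt; there the Gaussian factor is 1 and C_max = M/(n_e·A·√(4πDt)), where n_e·A is the pore area the mass is dissolved in.
√(4πDt) = √(4π × 0.0632 × 3.04) = 1.554 m, so C_max = 7.46/(0.27 × 80.1 × 1.554) = 0.222 kg/m³.

0.222 kg/m³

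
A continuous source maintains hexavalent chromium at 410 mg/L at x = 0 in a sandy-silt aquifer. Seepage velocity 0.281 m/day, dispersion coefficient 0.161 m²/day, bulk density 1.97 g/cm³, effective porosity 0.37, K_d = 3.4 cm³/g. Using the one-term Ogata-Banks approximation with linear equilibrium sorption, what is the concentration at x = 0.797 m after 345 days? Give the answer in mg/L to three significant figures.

394 mg/L

Retardation factor R = 1 + ρ_b·K_d/n = 1 + 1.97 × 3.4/0.37 = 19.10.
Sorption retards both mechanisms: v_R = v/R = 0.01471 m/day, D_R = D/R = 0.008429 m²/day.
v_R·t = 0.01471 × 345 = 5.07495 m; 2√(D_R t) = 3.411 m; argument = (0.797 − 5.07495)/3.411 = -1.254.
C = C₀ × ½·erfc(-1.254) = 410 × 0.9619 = 394 mg/L.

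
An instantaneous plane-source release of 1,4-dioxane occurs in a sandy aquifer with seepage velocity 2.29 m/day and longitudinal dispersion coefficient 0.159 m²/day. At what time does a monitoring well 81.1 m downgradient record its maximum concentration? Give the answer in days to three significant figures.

For the 1D instantaneous-source solution, setting ∂C/∂t = 0 at fixed x gives v²t² + 2Dt − x² = 0, so t = (√(D² + v²x²) − D)/v².
√(D² + v²x²) = √(0.159² + 2.29² × 81.1²) = 185.7; v² = 5.2441.
t = (185.7 − 0.159)/5.2441 = 35.4 days (vs. the pure-advection estimate x/v = 35.4 d).

35.4 days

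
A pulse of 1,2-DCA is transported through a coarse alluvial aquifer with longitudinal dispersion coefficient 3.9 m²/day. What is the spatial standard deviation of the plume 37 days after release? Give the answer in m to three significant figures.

Dispersive spreading gives a Gaussian with σ² = 2Dt; advection only shifts the center.
σ = √(2 × 3.9 × 37) = 17.0 m.

17.0 m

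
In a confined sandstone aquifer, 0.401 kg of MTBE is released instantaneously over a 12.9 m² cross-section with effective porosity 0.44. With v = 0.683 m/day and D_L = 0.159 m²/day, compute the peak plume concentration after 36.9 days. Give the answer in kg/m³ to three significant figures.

The peak of an instantaneous 1D plume sits at x = vt; there the Gaussian factor is 1 and C_max = M/(n_e·A·√(4πDt)), where n_e·A is the pore area the mass is dissolved in.
√(4πDt) = √(4π × 0.159 × 36.9) = 8.587 m, so C_max = 0.401/(0.44 × 12.9 × 8.587) = 0.00823 kg/m³.

0.00823 kg/m³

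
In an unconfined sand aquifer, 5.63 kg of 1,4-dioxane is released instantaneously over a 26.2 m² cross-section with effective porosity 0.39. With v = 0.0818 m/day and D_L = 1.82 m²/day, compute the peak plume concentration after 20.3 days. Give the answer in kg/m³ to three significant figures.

The peak of an instantaneous 1D plume sits at x = vt; there the Gaussian factor is 1 and C_max = M/(n_e·A·√(4πDt)), where n_e·A is the pore area the mass is dissolved in.
√(4πDt) = √(4π × 1.82 × 20.3) = 21.55 m, so C_max = 5.63/(0.39 × 26.2 × 21.55) = 0.0256 kg/m³.

0.0256 kg/m³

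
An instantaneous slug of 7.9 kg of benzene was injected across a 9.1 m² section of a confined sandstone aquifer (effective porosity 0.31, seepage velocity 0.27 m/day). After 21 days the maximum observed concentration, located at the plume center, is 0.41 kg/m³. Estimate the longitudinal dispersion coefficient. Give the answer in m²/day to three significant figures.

0.177 m²/day

At the plume center C_max = M/(n_e·A·√(4πDt)), so D = M²/(4πt·(n_e·A·C_max)²).
n_e·A·C_max = 0.31 × 9.1 × 0.41 = 1.157 kg/m.
D = 7.9²/(4π × 21 × 1.157²) = 0.177 m²/day.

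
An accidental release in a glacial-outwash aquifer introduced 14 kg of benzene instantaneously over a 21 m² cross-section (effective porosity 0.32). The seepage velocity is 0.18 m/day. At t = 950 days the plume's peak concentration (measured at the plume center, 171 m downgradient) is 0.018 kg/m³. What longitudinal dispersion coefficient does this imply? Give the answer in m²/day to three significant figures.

At the plume center C_max = M/(n_e·A·√(4πDt)), so D = M²/(4πt·(n_e·A·C_max)²).
n_e·A·C_max = 0.32 × 21 × 0.018 = 0.1210 kg/m.
D = 14²/(4π × 950 × 0.1210²) = 1.12 m²/day.

1.12 m²/day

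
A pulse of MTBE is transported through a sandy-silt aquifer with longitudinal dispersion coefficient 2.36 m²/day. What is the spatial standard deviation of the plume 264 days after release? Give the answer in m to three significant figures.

35.3 m

Dispersive spreading gives a Gaussian with σ² = 2Dt; advection only shifts the center.
σ = √(2 × 2.36 × 264) = 35.3 m.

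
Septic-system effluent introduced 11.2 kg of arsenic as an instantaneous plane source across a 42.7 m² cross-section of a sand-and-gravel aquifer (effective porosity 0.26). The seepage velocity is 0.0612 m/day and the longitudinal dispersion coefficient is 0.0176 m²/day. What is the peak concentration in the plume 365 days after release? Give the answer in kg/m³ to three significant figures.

0.112 kg/m³

The peak of an instantaneous 1D plume sits at x = vt; there the Gaussian factor is 1 and C_max = M/(n_e·A·√(4πDt)), where n_e·A is the pore area the mass is dissolved in.
√(4πDt) = √(4π × 0.0176 × 365) = 8.985 m, so C_max = 11.2/(0.26 × 42.7 × 8.985) = 0.112 kg/m³.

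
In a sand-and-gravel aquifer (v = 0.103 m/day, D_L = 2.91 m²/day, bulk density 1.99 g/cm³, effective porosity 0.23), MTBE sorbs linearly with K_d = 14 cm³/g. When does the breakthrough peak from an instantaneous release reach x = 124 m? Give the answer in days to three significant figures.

Retardation factor R = 1 + ρ_b·K_d/n = 1 + 1.99 × 14/0.23 = 122.1.
Sorption retards both mechanisms: v_R = v/R = 0.0008436 m/day, D_R = D/R = 0.02383 m²/day.
Peak time from v_R²t² + 2D_R t − x² = 0: t = (√(D_R² + v_R²x²) − D_R)/v_R².
√(D_R² + v_R²x²) = √(0.02383² + 0.0008436² × 124²) = 0.1073; v_R² = 7.117e-07.
t = (0.1073 − 0.02383)/7.117e-07 = 117000 days.

117000 days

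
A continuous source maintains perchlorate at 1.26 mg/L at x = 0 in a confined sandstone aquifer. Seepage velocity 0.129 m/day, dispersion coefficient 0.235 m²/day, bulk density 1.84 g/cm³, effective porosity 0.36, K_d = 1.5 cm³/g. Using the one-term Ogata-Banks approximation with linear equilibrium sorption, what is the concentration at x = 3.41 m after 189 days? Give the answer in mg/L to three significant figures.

Retardation factor R = 1 + ρ_b·K_d/n = 1 + 1.84 × 1.5/0.36 = 8.667.
Sorption retards both mechanisms: v_R = v/R = 0.01488 m/day, D_R = D/R = 0.02711 m²/day.
v_R·t = 0.01488 × 189 = 2.81232 m; 2√(D_R t) = 4.527 m; argument = (3.41 − 2.81232)/4.527 = 0.1320.
C = C₀ × ½·erfc(0.1320) = 1.26 × 0.4260 = 0.537 mg/L.

0.537 mg/L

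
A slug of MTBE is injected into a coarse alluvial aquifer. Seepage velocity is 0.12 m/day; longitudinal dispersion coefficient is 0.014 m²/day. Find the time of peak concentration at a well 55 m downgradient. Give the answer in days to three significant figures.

457 days

For the 1D instantaneous-source solution, setting ∂C/∂t = 0 at fixed x gives v²t² + 2Dt − x² = 0, so t = (√(D² + v²x²) − D)/v².
√(D² + v²x²) = √(0.014² + 0.12² × 55²) = 6.600; v² = 0.0144.
t = (6.600 − 0.014)/0.0144 = 457 days (vs. the pure-advection estimate x/v = 458 d).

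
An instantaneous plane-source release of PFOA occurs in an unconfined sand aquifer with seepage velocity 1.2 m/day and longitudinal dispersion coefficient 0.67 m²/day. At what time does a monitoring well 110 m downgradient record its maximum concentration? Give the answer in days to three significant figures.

91.2 days

For the 1D instantaneous-source solution, setting ∂C/∂t = 0 at fixed x gives v²t² + 2Dt − x² = 0, so t = (√(D² + v²x²) − D)/v².
√(D² + v²x²) = √(0.67² + 1.2² × 110²) = 132.0; v² = 1.44.
t = (132.0 − 0.67)/1.44 = 91.2 days (vs. the pure-advection estimate x/v = 91.7 d).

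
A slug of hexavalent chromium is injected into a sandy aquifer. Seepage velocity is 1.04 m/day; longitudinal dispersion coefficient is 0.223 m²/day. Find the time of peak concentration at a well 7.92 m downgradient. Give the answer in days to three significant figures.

7.41 days

For the 1D instantaneous-source solution, setting ∂C/∂t = 0 at fixed x gives v²t² + 2Dt − x² = 0, so t = (√(D² + v²x²) − D)/v².
√(D² + v²x²) = √(0.223² + 1.04² × 7.92²) = 8.240; v² = 1.0816.
t = (8.240 − 0.223)/1.0816 = 7.41 days (vs. the pure-advection estimate x/v = 7.62 d).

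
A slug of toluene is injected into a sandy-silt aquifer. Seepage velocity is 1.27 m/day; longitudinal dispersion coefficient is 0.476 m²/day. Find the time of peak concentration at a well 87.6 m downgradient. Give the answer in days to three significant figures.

68.7 days

For the 1D instantaneous-source solution, setting ∂C/∂t = 0 at fixed x gives v²t² + 2Dt − x² = 0, so t = (√(D² + v²x²) − D)/v².
√(D² + v²x²) = √(0.476² + 1.27² × 87.6²) = 111.3; v² = 1.6129.
t = (111.3 − 0.476)/1.6129 = 68.7 days (vs. the pure-advection estimate x/v = 69.0 d).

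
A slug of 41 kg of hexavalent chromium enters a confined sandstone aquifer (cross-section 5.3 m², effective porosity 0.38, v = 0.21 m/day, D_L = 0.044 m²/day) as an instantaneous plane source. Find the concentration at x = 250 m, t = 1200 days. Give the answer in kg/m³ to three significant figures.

0.775 kg/m³

For an instantaneous plane source, C(x,t) = M/(n_e·A·√(4πDt)) · exp(−(x−vt)²/(4Dt)), with n_e·A the pore (flow) area.
Plume center vt = 0.21 × 1200 = 252 m, so the well at 250 m is 2 m upgradient of the peak.
√(4πDt) = 25.76 m, giving peak height M/(n_e·A·√(4πDt)) = 41/(0.38 × 5.3 × 25.76) = 0.7903 kg/m³.
(x−vt)²/(4Dt) = (-2)²/(4 × 0.044 × 1200) = 0.01894; exp(−0.01894) = 0.9812.
C = 0.7903 × 0.9812 = 0.775 kg/m³.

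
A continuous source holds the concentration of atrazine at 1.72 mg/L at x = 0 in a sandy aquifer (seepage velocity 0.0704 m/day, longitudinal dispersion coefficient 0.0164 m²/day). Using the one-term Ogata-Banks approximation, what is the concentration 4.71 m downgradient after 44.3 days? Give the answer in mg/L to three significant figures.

For a continuous step input, C/C₀ ≈ ½·erfc((x−vt)/(2√(Dt))).
vt = 0.0704 × 44.3 = 3.11872 m and 2√(Dt) = 2√(0.0164 × 44.3) = 1.705 m.
Argument (x−vt)/(2√(Dt)) = (4.71 − 3.11872)/1.705 = 0.9333; ½·erfc(0.9333) = 0.09344.
C = 1.72 × 0.09344 = 0.161 mg/L.

0.161 mg/L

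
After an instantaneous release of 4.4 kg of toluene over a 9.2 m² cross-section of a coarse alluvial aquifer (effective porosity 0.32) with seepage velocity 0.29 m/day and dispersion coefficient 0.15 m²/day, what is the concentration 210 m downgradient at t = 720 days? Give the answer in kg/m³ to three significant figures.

For an instantaneous plane source, C(x,t) = M/(n_e·A·√(4πDt)) · exp(−(x−vt)²/(4Dt)), with n_e·A the pore (flow) area.
Plume center vt = 0.29 × 720 = 208.8 m, so the well at 210 m is 1.2 m downgradient of the peak.
√(4πDt) = 36.84 m, giving peak height M/(n_e·A·√(4πDt)) = 4.4/(0.32 × 9.2 × 36.84) = 0.04057 kg/m³.
(x−vt)²/(4Dt) = (1.2)²/(4 × 0.15 × 720) = 0.003333; exp(−0.003333) = 0.9967.
C = 0.04057 × 0.9967 = 0.0404 kg/m³.

0.0404 kg/m³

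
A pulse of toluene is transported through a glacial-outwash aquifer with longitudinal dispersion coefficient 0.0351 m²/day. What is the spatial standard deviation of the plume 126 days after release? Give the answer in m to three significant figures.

Dispersive spreading gives a Gaussian with σ² = 2Dt; advection only shifts the center.
σ = √(2 × 0.0351 × 126) = 2.97 m.

2.97 m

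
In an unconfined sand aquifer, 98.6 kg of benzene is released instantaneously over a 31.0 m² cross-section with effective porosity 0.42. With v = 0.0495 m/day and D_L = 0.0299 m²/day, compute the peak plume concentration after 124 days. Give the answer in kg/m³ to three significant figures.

The peak of an instantaneous 1D plume sits at x = vt; there the Gaussian factor is 1 and C_max = M/(n_e·A·√(4πDt)), where n_e·A is the pore area the mass is dissolved in.
√(4πDt) = √(4π × 0.0299 × 124) = 6.826 m, so C_max = 98.6/(0.42 × 31.0 × 6.826) = 1.11 kg/m³.

1.11 kg/m³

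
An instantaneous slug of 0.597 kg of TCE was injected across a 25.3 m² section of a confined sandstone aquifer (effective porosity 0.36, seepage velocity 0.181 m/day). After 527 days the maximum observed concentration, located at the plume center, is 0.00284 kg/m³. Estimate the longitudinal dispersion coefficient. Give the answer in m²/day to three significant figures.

0.0804 m²/day

At the plume center C_max = M/(n_e·A·√(4πDt)), so D = M²/(4πt·(n_e·A·C_max)²).
n_e·A·C_max = 0.36 × 25.3 × 0.00284 = 0.02587 kg/m.
D = 0.597²/(4π × 527 × 0.02587²) = 0.0804 m²/day.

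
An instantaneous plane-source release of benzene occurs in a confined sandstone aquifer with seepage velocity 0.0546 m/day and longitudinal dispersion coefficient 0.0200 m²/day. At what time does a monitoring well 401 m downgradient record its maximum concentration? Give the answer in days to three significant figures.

For the 1D instantaneous-source solution, setting ∂C/∂t = 0 at fixed x gives v²t² + 2Dt − x² = 0, so t = (√(D² + v²x²) − D)/v².
√(D² + v²x²) = √(0.0200² + 0.0546² × 401²) = 21.89; v² = 0.00298116.
t = (21.89 − 0.0200)/0.00298116 = 7340 days (vs. the pure-advection estimate x/v = 7340 d).

7340 days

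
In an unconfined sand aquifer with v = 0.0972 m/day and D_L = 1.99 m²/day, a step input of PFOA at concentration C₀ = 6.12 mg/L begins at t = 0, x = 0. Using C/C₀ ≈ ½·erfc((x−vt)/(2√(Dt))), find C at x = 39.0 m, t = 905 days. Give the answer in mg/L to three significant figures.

4.85 mg/L

For a continuous step input, C/C₀ ≈ ½·erfc((x−vt)/(2√(Dt))).
vt = 0.0972 × 905 = 87.966 m and 2√(Dt) = 2√(1.99 × 905) = 84.88 m.
Argument (x−vt)/(2√(Dt)) = (39.0 − 87.966)/84.88 = -0.5769; ½·erfc(-0.5769) = 0.7927.
C = 6.12 × 0.7927 = 4.85 mg/L.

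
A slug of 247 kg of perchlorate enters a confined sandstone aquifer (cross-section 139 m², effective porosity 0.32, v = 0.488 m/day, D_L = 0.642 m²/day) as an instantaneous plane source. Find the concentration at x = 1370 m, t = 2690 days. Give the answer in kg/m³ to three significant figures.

For an instantaneous plane source, C(x,t) = M/(n_e·A·√(4πDt)) · exp(−(x−vt)²/(4Dt)), with n_e·A the pore (flow) area.
Plume center vt = 0.488 × 2690 = 1312.72 m, so the well at 1370 m is 57.28 m downgradient of the peak.
√(4πDt) = 147.3 m, giving peak height M/(n_e·A·√(4πDt)) = 247/(0.32 × 139 × 147.3) = 0.03770 kg/m³.
(x−vt)²/(4Dt) = (57.28)²/(4 × 0.642 × 2690) = 0.4750; exp(−0.4750) = 0.6219.
C = 0.03770 × 0.6219 = 0.0234 kg/m³.

0.0234 kg/m³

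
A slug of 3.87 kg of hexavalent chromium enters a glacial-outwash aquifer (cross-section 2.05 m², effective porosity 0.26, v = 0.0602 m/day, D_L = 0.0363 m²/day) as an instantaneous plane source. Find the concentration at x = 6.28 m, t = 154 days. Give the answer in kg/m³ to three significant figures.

0.581 kg/m³

For an instantaneous plane source, C(x,t) = M/(n_e·A·√(4πDt)) · exp(−(x−vt)²/(4Dt)), with n_e·A the pore (flow) area.
Plume center vt = 0.0602 × 154 = 9.2708 m, so the well at 6.28 m is 2.9908 m upgradient of the peak.
√(4πDt) = 8.381 m, giving peak height M/(n_e·A·√(4πDt)) = 3.87/(0.26 × 2.05 × 8.381) = 0.8663 kg/m³.
(x−vt)²/(4Dt) = (-2.9908)²/(4 × 0.0363 × 154) = 0.4000; exp(−0.4000) = 0.6703.
C = 0.8663 × 0.6703 = 0.581 kg/m³.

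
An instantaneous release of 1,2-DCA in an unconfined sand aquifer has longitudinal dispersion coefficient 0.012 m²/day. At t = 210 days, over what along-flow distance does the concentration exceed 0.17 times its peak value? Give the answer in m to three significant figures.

The plume is Gaussian with σ = √(2Dt) = √(2 × 0.012 × 210) = 2.245 m.
C/C_peak = exp(−Δx²/(2σ²)) = 0.17 ⇒ Δx = σ·√(−2 ln 0.17) = 2.245 × 1.883 = 4.227 m.
Width = 2Δx = 8.45 m.

8.45 m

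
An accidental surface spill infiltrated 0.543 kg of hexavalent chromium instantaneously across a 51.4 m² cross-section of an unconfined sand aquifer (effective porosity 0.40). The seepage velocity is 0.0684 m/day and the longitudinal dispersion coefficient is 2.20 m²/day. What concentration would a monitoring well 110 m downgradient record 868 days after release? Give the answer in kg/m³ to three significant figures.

For an instantaneous plane source, C(x,t) = M/(n_e·A·√(4πDt)) · exp(−(x−vt)²/(4Dt)), with n_e·A the pore (flow) area.
Plume center vt = 0.0684 × 868 = 59.3712 m, so the well at 110 m is 50.6288 m downgradient of the peak.
√(4πDt) = 154.9 m, giving peak height M/(n_e·A·√(4πDt)) = 0.543/(0.40 × 51.4 × 154.9) = 0.0001705 kg/m³.
(x−vt)²/(4Dt) = (50.6288)²/(4 × 2.20 × 868) = 0.3356; exp(−0.3356) = 0.7149.
C = 0.0001705 × 0.7149 = 0.000122 kg/m³.

0.000122 kg/m³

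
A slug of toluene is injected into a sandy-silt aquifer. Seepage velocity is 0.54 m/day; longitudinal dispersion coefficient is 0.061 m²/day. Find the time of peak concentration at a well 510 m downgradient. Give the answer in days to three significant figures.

For the 1D instantaneous-source solution, setting ∂C/∂t = 0 at fixed x gives v²t² + 2Dt − x² = 0, so t = (√(D² + v²x²) − D)/v².
√(D² + v²x²) = √(0.061² + 0.54² × 510²) = 275.4; v² = 0.2916.
t = (275.4 − 0.061)/0.2916 = 944 days (vs. the pure-advection estimate x/v = 944 d).

944 days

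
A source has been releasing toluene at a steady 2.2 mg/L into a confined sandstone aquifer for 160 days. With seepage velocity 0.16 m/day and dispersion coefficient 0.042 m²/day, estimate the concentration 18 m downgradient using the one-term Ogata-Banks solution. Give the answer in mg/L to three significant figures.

2.16 mg/L

For a continuous step input, C/C₀ ≈ ½·erfc((x−vt)/(2√(Dt))).
vt = 0.16 × 160 = 25.6 m and 2√(Dt) = 2√(0.042 × 160) = 5.185 m.
Argument (x−vt)/(2√(Dt)) = (18 − 25.6)/5.185 = -1.466; ½·erfc(-1.466) = 0.9809.
C = 2.2 × 0.9809 = 2.16 mg/L.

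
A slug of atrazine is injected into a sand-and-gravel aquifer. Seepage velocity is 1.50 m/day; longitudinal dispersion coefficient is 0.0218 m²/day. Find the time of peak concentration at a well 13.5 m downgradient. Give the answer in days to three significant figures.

8.99 days

For the 1D instantaneous-source solution, setting ∂C/∂t = 0 at fixed x gives v²t² + 2Dt − x² = 0, so t = (√(D² + v²x²) − D)/v².
√(D² + v²x²) = √(0.0218² + 1.50² × 13.5²) = 20.25; v² = 2.25.
t = (20.25 − 0.0218)/2.25 = 8.99 days (vs. the pure-advection estimate x/v = 9.00 d).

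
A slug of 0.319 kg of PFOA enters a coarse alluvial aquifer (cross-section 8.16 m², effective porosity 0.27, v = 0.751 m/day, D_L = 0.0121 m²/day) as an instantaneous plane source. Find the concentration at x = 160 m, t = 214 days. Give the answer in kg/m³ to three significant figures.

0.0242 kg/m³

For an instantaneous plane source, C(x,t) = M/(n_e·A·√(4πDt)) · exp(−(x−vt)²/(4Dt)), with n_e·A the pore (flow) area.
Plume center vt = 0.751 × 214 = 160.714 m, so the well at 160 m is 0.714 m upgradient of the peak.
√(4πDt) = 5.704 m, giving peak height M/(n_e·A·√(4πDt)) = 0.319/(0.27 × 8.16 × 5.704) = 0.02538 kg/m³.
(x−vt)²/(4Dt) = (-0.714)²/(4 × 0.0121 × 214) = 0.04922; exp(−0.04922) = 0.9520.
C = 0.02538 × 0.9520 = 0.0242 kg/m³.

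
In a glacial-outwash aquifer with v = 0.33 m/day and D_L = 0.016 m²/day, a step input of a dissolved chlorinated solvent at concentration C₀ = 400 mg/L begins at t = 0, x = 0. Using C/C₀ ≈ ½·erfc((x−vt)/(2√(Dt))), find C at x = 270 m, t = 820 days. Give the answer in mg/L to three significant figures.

For a continuous step input, C/C₀ ≈ ½·erfc((x−vt)/(2√(Dt))).
vt = 0.33 × 820 = 270.6 m and 2√(Dt) = 2√(0.016 × 820) = 7.244 m.
Argument (x−vt)/(2√(Dt)) = (270 − 270.6)/7.244 = -0.08283; ½·erfc(-0.08283) = 0.5466.
C = 400 × 0.5466 = 219 mg/L.

219 mg/L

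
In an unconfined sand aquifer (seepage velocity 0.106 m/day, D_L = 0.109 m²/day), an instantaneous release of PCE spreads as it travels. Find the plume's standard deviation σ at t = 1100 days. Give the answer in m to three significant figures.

15.5 m

Dispersive spreading gives a Gaussian with σ² = 2Dt; advection only shifts the center.
σ = √(2 × 0.109 × 1100) = 15.5 m.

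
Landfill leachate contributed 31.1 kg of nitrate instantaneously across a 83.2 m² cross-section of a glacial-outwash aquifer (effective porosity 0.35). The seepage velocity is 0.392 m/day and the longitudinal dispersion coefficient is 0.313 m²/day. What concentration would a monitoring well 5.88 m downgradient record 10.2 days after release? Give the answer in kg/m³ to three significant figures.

For an instantaneous plane source, C(x,t) = M/(n_e·A·√(4πDt)) · exp(−(x−vt)²/(4Dt)), with n_e·A the pore (flow) area.
Plume center vt = 0.392 × 10.2 = 3.9984 m, so the well at 5.88 m is 1.8816 m downgradient of the peak.
√(4πDt) = 6.334 m, giving peak height M/(n_e·A·√(4πDt)) = 31.1/(0.35 × 83.2 × 6.334) = 0.1686 kg/m³.
(x−vt)²/(4Dt) = (1.8816)²/(4 × 0.313 × 10.2) = 0.2772; exp(−0.2772) = 0.7579.
C = 0.1686 × 0.7579 = 0.128 kg/m³.

0.128 kg/m³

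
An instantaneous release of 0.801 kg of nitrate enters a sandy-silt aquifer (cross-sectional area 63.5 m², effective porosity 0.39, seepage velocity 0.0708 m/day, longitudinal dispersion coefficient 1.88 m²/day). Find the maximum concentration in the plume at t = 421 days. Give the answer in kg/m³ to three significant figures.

The peak of an instantaneous 1D plume sits at x = vt; there the Gaussian factor is 1 and C_max = M/(n_e·A·√(4πDt)), where n_e·A is the pore area the mass is dissolved in.
√(4πDt) = √(4π × 1.88 × 421) = 99.73 m, so C_max = 0.801/(0.39 × 63.5 × 99.73) = 0.000324 kg/m³.

0.000324 kg/m³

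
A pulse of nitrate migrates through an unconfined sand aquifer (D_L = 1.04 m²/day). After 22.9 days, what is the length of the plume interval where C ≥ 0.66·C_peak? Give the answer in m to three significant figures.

12.6 m

The plume is Gaussian with σ = √(2Dt) = √(2 × 1.04 × 22.9) = 6.902 m.
C/C_peak = exp(−Δx²/(2σ²)) = 0.66 ⇒ Δx = σ·√(−2 ln 0.66) = 6.902 × 0.9116 = 6.292 m.
Width = 2Δx = 12.6 m.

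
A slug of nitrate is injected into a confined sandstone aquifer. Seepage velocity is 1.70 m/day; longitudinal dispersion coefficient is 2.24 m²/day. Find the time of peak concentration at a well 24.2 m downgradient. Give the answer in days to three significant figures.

13.5 days

For the 1D instantaneous-source solution, setting ∂C/∂t = 0 at fixed x gives v²t² + 2Dt − x² = 0, so t = (√(D² + v²x²) − D)/v².
√(D² + v²x²) = √(2.24² + 1.70² × 24.2²) = 41.20; v² = 2.89.
t = (41.20 − 2.24)/2.89 = 13.5 days (vs. the pure-advection estimate x/v = 14.2 d).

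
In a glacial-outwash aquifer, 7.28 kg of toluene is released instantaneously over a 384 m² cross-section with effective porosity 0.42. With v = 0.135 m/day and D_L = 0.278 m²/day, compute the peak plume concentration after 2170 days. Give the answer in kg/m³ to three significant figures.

The peak of an instantaneous 1D plume sits at x = vt; there the Gaussian factor is 1 and C_max = M/(n_e·A·√(4πDt)), where n_e·A is the pore area the mass is dissolved in.
√(4πDt) = √(4π × 0.278 × 2170) = 87.07 m, so C_max = 7.28/(0.42 × 384 × 87.07) = 0.000518 kg/m³.

0.000518 kg/m³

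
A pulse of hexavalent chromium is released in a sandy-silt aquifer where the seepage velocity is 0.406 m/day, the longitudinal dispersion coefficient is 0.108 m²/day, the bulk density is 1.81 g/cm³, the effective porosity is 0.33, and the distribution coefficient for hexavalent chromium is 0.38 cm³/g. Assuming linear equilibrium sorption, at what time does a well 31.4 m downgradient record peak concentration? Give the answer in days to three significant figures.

Retardation factor R = 1 + ρ_b·K_d/n = 1 + 1.81 × 0.38/0.33 = 3.084.
Sorption retards both mechanisms: v_R = v/R = 0.1316 m/day, D_R = D/R = 0.03502 m²/day.
Peak time from v_R²t² + 2D_R t − x² = 0: t = (√(D_R² + v_R²x²) − D_R)/v_R².
√(D_R² + v_R²x²) = √(0.03502² + 0.1316² × 31.4²) = 4.132; v_R² = 0.01732.
t = (4.132 − 0.03502)/0.01732 = 237 days.

237 days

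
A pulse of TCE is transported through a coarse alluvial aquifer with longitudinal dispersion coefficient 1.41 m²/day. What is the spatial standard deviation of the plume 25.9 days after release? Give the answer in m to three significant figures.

Dispersive spreading gives a Gaussian with σ² = 2Dt; advection only shifts the center.
σ = √(2 × 1.41 × 25.9) = 8.55 m.

8.55 m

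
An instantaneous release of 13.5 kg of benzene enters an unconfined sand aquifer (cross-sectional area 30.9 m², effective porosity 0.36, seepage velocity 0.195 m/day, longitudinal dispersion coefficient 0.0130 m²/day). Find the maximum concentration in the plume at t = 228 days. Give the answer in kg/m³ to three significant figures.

The peak of an instantaneous 1D plume sits at x = vt; there the Gaussian factor is 1 and C_max = M/(n_e·A·√(4πDt)), where n_e·A is the pore area the mass is dissolved in.
√(4πDt) = √(4π × 0.0130 × 228) = 6.103 m, so C_max = 13.5/(0.36 × 30.9 × 6.103) = 0.199 kg/m³.

0.199 kg/m³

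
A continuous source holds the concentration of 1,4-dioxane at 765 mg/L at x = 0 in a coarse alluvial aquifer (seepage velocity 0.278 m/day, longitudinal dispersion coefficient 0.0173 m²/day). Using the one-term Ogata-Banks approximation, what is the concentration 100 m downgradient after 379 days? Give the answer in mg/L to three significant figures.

712 mg/L

For a continuous step input, C/C₀ ≈ ½·erfc((x−vt)/(2√(Dt))).
vt = 0.278 × 379 = 105.362 m and 2√(Dt) = 2√(0.0173 × 379) = 5.121 m.
Argument (x−vt)/(2√(Dt)) = (100 − 105.362)/5.121 = -1.047; ½·erfc(-1.047) = 0.9307.
C = 765 × 0.9307 = 712 mg/L.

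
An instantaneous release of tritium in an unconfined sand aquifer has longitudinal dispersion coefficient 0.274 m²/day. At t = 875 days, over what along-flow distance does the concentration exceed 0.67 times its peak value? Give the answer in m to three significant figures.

The plume is Gaussian with σ = √(2Dt) = √(2 × 0.274 × 875) = 21.90 m.
C/C_peak = exp(−Δx²/(2σ²)) = 0.67 ⇒ Δx = σ·√(−2 ln 0.67) = 21.90 × 0.8950 = 19.60 m.
Width = 2Δx = 39.2 m.

39.2 m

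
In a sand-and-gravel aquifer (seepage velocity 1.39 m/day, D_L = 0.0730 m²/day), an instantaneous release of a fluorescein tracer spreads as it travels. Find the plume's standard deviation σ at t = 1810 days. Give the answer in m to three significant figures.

16.3 m

Dispersive spreading gives a Gaussian with σ² = 2Dt; advection only shifts the center.
σ = √(2 × 0.0730 × 1810) = 16.3 m.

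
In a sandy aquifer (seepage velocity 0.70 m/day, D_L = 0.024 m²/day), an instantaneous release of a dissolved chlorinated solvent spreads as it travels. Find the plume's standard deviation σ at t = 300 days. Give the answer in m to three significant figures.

3.79 m

Dispersive spreading gives a Gaussian with σ² = 2Dt; advection only shifts the center.
σ = √(2 × 0.024 × 300) = 3.79 m.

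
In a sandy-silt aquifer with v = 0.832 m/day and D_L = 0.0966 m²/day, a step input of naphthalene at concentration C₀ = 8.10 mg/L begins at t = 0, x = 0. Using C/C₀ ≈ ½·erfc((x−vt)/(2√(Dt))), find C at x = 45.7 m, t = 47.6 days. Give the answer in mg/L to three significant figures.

For a continuous step input, C/C₀ ≈ ½·erfc((x−vt)/(2√(Dt))).
vt = 0.832 × 47.6 = 39.6032 m and 2√(Dt) = 2√(0.0966 × 47.6) = 4.289 m.
Argument (x−vt)/(2√(Dt)) = (45.7 − 39.6032)/4.289 = 1.421; ½·erfc(1.421) = 0.02224.
C = 8.10 × 0.02224 = 0.180 mg/L.

0.180 mg/L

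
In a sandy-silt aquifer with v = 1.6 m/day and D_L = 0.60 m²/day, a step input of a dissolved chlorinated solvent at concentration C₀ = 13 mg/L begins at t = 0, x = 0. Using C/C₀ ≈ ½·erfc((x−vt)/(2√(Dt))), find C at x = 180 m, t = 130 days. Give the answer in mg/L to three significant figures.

12.8 mg/L

For a continuous step input, C/C₀ ≈ ½·erfc((x−vt)/(2√(Dt))).
vt = 1.6 × 130 = 208 m and 2√(Dt) = 2√(0.60 × 130) = 17.66 m.
Argument (x−vt)/(2√(Dt)) = (180 − 208)/17.66 = -1.586; ½·erfc(-1.586) = 0.9875.
C = 13 × 0.9875 = 12.8 mg/L.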